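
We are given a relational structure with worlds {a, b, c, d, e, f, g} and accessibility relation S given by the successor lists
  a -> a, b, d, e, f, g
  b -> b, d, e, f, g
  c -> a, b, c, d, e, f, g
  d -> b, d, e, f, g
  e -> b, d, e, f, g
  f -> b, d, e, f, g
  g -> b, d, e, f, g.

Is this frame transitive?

Yes

Transitive: yes — every two-step S-path is closed by a direct edge.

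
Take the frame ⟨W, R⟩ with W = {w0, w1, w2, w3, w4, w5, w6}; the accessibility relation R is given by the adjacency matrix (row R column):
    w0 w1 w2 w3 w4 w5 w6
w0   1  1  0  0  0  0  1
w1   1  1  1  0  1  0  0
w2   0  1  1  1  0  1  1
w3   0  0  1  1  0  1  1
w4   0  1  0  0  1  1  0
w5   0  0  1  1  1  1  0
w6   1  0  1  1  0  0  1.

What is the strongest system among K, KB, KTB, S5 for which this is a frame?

Symmetric (axiom B): yes — every pair in R has its reverse in R.
Reflexive (axiom T): yes — every world is R-related to itself.
Euclidean (axiom 5): no — w0 R w1 and w0 R w6, but not w1 R w6.
So F validates K, KB, KTB; S5 would additionally require R to be Euclidean. The strongest is KTB.

KTB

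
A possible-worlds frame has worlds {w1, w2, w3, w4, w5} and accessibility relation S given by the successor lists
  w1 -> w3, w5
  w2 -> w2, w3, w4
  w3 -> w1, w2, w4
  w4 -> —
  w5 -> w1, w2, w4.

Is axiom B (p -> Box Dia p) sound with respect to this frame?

No

Axiom B corresponds to the accessibility relation being symmetric.
Symmetric: no — w2 S w4 but not w4 S w2.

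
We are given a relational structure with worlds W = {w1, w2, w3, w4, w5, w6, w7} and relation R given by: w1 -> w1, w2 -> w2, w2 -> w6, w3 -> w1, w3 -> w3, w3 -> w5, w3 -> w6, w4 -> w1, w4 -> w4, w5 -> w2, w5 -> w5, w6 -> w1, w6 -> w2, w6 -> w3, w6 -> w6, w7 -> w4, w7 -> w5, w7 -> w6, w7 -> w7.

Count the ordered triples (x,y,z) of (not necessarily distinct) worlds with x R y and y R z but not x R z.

11

Enumerating: (w2,w6,w1), (w2,w6,w3), (w3,w5,w2), (w3,w6,w2), (w5,w2,w6), (w6,w3,w5), (w7,w4,w1), (w7,w5,w2), (w7,w6,w1), (w7,w6,w2), (w7,w6,w3).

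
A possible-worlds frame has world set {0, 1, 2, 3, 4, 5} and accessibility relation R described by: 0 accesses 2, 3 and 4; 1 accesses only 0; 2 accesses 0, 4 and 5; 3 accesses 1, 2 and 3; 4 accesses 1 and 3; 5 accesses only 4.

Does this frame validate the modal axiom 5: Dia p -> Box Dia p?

No

By correspondence theory, 5 is valid on a frame iff R is Euclidean.
Euclidean: no — 0 R 2 and 0 R 3, but not 2 R 3.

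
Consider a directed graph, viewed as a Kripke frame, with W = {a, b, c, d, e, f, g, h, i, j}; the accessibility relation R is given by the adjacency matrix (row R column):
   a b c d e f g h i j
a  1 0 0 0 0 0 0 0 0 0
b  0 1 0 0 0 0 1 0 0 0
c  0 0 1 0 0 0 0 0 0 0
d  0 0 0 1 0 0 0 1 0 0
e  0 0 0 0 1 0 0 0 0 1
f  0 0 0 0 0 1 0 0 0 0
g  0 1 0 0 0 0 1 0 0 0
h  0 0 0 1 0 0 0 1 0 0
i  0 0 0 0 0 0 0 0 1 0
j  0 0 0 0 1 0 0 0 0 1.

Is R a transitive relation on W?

Yes

Transitive: yes — every two-step R-path is closed by a direct edge.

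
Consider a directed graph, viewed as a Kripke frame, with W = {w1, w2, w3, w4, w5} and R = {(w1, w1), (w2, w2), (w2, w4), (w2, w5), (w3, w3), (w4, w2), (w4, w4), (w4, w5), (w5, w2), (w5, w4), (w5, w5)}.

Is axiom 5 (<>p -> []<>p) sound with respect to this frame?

The schema 5 characterises exactly the Euclidean frames.
Euclidean: yes — any two successors of a common world are R-related.

Yes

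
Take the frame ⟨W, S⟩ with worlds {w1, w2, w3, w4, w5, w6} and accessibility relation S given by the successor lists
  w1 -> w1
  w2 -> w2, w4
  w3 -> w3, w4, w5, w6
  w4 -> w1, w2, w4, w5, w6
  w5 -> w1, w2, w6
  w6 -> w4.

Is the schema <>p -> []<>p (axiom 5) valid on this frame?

Axiom 5 corresponds to the accessibility relation being Euclidean.
Euclidean: no — w3 S w5 and w3 S w4, but not w5 S w4.

No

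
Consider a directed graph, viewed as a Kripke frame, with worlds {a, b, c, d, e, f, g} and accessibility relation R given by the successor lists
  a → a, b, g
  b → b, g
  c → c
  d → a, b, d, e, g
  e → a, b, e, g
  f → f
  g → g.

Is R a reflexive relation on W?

Reflexive: yes — every world is R-related to itself.

Yes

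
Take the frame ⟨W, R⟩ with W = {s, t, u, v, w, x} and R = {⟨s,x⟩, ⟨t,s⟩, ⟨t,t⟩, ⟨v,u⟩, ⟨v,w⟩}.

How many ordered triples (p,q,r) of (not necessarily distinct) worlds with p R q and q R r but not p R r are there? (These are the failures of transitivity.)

Enumerating: (t,s,x).

1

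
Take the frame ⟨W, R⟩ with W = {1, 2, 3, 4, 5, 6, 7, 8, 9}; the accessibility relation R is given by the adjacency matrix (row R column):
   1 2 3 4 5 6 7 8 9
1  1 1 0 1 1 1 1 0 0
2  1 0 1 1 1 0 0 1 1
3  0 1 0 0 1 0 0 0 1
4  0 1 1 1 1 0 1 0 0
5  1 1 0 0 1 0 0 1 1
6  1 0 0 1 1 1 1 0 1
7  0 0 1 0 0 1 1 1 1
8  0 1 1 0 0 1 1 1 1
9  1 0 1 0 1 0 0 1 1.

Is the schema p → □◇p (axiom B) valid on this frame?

No

By correspondence theory, B is valid on a frame iff R is symmetric.
Symmetric: no — 1 R 4 but not 4 R 1.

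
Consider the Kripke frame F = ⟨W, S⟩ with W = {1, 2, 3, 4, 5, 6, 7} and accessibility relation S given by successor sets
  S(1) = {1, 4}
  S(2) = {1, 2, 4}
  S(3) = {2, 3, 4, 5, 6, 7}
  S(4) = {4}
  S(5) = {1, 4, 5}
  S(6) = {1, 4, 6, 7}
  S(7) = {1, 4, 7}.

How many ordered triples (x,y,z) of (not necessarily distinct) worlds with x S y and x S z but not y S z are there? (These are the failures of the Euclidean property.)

36

Enumerating: (1,4,1), (2,1,2), (2,4,1), (2,4,2), (3,2,3), (3,2,5), (3,2,6), (3,2,7), (3,4,2), (3,4,3), (3,4,5), (3,4,6), … and 24 more.
Total: 36.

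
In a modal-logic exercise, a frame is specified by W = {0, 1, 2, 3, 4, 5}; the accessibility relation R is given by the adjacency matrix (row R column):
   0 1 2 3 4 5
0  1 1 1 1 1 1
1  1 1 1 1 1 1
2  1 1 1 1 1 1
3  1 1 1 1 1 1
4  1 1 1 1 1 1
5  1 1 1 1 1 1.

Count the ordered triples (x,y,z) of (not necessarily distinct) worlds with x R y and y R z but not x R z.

R is transitive; there are no such tuples.

0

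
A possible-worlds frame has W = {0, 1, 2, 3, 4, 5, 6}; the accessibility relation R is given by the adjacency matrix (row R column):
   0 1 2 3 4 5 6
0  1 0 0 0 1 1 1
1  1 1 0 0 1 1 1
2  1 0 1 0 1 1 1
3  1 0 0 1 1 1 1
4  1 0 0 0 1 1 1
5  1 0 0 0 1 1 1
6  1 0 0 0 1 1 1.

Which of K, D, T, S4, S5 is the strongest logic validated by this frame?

Serial (axiom D): yes — every world has a successor (e.g. 0 R 0).
Reflexive (axiom T): yes — every world is R-related to itself.
Transitive (axiom 4): yes — every two-step R-path is closed by a direct edge.
Euclidean (axiom 5): no — 1 R 0 and 1 R 1, but not 0 R 1.
So F validates K, D, T, S4; S5 would additionally require R to be Euclidean. The strongest is S4.

S4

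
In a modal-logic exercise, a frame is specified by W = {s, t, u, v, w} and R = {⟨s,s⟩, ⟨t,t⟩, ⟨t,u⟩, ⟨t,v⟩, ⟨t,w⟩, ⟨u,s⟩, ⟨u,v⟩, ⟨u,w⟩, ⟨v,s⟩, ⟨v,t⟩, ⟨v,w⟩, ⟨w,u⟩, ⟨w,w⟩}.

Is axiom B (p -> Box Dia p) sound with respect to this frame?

No

By correspondence theory, B is valid on a frame iff R is symmetric.
Symmetric: no — t R u but not u R t.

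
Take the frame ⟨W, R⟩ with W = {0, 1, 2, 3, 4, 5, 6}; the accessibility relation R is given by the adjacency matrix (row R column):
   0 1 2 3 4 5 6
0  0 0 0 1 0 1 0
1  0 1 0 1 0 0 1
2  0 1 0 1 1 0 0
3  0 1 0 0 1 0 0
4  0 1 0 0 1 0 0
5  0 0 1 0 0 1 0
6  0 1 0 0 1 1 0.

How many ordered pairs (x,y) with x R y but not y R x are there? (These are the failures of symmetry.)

Enumerating: (0,3), (0,5), (2,1), (2,3), (2,4), (3,4), (4,1), (5,2), (6,4), (6,5).

10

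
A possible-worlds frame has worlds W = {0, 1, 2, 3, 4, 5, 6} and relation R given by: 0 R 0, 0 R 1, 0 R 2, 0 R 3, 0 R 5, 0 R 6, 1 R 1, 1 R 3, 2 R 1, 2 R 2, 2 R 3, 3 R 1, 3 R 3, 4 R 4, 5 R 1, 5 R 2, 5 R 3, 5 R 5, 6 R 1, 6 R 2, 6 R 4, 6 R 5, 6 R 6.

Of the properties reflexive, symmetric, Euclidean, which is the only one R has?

Reflexive: yes — every world is R-related to itself.
Symmetric: no — 0 R 1 but not 1 R 0.
Euclidean: no — 0 R 1 and 0 R 2, but not 1 R 2.
Only reflexive holds.

reflexive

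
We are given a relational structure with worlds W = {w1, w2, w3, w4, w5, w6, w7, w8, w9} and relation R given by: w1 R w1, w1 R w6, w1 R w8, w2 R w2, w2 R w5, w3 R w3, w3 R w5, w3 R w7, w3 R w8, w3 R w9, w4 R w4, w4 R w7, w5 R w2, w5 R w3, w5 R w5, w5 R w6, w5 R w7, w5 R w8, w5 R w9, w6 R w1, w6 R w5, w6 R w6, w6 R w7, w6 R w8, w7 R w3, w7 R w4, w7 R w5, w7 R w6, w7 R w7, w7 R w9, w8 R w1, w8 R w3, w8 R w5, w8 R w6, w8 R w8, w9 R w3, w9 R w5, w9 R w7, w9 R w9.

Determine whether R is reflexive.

Reflexive: yes — every world is R-related to itself.

Yes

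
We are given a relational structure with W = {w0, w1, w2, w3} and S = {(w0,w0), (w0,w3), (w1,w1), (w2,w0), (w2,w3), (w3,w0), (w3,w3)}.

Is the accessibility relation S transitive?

Yes

Transitive: yes — every two-step S-path is closed by a direct edge.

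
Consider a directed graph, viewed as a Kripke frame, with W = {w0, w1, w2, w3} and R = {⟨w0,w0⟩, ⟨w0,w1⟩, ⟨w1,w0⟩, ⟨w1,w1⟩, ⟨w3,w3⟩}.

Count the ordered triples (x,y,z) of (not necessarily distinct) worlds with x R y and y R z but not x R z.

R is transitive; there are no such tuples.

0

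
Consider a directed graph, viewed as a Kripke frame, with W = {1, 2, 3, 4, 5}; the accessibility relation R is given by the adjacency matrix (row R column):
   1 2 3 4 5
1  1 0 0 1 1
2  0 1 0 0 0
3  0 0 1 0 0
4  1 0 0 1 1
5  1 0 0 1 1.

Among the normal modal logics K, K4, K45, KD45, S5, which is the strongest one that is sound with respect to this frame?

Transitive (axiom 4): yes — every two-step R-path is closed by a direct edge.
Euclidean (axiom 5): yes — any two successors of a common world are R-related.
Serial (axiom D): yes — every world has a successor (e.g. 1 R 1).
Reflexive (axiom T): yes — every world is R-related to itself.
So F validates K, K4, K45, KD45, S5. The strongest is S5.

S5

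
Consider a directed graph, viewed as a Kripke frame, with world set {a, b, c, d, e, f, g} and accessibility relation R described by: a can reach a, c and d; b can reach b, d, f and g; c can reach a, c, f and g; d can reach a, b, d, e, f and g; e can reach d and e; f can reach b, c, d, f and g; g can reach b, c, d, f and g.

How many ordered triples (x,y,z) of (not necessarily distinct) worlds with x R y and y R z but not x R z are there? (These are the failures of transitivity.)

Enumerating: (a,c,f), (a,c,g), (a,d,b), (a,d,e), (a,d,f), (a,d,g), (b,d,a), (b,d,e), (b,f,c), (b,g,c), (c,a,d), (c,f,b), … and 16 more.
Total: 28.

28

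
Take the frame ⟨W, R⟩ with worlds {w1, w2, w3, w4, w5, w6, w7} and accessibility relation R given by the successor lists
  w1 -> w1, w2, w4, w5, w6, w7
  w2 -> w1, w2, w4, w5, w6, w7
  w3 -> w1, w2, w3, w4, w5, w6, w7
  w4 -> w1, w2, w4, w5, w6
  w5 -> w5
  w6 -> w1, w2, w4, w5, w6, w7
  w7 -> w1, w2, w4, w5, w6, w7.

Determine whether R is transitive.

Transitive: no — w4 R w1 and w1 R w7, but not w4 R w7.

No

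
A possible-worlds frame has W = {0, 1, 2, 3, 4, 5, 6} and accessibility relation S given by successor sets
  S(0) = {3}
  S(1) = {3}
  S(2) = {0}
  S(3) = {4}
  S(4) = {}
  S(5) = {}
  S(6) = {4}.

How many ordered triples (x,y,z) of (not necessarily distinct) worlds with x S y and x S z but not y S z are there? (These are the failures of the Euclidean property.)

Enumerating: (0,3,3), (1,3,3), (2,0,0), (3,4,4), (6,4,4).

5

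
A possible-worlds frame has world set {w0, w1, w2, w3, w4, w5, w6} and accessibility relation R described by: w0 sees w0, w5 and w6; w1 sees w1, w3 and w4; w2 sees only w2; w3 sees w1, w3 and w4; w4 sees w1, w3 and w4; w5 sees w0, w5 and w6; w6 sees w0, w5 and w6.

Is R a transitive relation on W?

Yes

Transitive: yes — every two-step R-path is closed by a direct edge.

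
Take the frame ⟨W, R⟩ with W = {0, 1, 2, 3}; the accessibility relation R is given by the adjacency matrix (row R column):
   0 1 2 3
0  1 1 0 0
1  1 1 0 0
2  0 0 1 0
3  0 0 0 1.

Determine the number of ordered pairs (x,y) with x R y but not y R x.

R is symmetric; there are no such tuples.

0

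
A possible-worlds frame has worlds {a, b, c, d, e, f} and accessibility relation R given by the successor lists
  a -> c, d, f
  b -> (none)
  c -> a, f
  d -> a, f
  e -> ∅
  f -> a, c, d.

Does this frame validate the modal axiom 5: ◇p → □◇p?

No

The schema 5 characterises exactly the Euclidean frames.
Euclidean: no — a R c and a R d, but not c R d.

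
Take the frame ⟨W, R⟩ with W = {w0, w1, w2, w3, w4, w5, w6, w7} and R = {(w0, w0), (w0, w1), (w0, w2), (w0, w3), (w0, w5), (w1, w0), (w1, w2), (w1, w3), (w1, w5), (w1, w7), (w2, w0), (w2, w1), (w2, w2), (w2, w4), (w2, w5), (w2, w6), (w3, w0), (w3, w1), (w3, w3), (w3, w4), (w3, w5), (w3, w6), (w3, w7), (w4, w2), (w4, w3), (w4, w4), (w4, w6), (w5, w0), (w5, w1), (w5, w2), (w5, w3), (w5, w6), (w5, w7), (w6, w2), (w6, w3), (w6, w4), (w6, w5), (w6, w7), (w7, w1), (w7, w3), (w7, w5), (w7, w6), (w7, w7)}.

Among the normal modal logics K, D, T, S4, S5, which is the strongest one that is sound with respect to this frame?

D

Serial (axiom D): yes — every world has a successor (e.g. w0 R w0).
Reflexive (axiom T): no — w1 is not related to itself.
Transitive (axiom 4): no — w0 R w1 and w1 R w7, but not w0 R w7.
Euclidean (axiom 5): no — w0 R w2 and w0 R w3, but not w2 R w3.
So F validates K, D; T would additionally require R to be reflexive. The strongest is D.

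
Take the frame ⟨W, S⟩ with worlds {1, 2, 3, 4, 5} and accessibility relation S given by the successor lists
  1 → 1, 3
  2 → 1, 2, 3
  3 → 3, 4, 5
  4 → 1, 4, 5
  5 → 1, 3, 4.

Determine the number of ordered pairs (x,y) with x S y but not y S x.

Enumerating: (1,3), (2,1), (2,3), (3,4), (4,1), (5,1).

6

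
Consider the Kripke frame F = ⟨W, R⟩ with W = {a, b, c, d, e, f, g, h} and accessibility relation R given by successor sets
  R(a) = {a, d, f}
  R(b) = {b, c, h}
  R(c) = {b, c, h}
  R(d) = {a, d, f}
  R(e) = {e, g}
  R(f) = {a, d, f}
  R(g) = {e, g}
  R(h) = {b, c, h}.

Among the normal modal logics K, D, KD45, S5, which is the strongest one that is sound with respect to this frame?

S5

Serial (axiom D): yes — every world has a successor (e.g. a R a).
Euclidean (axiom 5): yes — any two successors of a common world are R-related.
Transitive (axiom 4): yes — every two-step R-path is closed by a direct edge.
Reflexive (axiom T): yes — every world is R-related to itself.
So F validates K, D, KD45, S5. The strongest is S5.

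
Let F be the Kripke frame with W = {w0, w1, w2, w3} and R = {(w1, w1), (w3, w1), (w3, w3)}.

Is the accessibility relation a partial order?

No

Reflexive: no — w0 is not related to itself.
Transitive: yes — every two-step R-path is closed by a direct edge.
Antisymmetric: yes — no distinct pair is related both ways.
So R is not a partial order.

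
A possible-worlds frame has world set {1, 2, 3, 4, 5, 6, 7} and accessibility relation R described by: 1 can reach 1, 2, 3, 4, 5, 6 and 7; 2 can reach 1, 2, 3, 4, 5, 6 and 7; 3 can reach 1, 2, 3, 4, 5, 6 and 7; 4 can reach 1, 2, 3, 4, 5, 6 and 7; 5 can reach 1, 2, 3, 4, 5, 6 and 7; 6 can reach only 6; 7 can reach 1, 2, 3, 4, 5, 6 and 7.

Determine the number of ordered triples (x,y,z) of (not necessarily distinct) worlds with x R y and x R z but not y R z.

36

Enumerating: (1,6,1), (1,6,2), (1,6,3), (1,6,4), (1,6,5), (1,6,7), (2,6,1), (2,6,2), (2,6,3), (2,6,4), (2,6,5), (2,6,7), … and 24 more.
Total: 36.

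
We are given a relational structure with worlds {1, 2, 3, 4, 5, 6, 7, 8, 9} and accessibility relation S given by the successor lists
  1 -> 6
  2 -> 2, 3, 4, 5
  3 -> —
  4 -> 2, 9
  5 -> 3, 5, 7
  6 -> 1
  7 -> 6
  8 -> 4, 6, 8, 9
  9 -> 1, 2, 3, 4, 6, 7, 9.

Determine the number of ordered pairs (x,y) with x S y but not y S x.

13

Enumerating: (2,3), (2,5), (5,3), (5,7), (7,6), (8,4), (8,6), (8,9), (9,1), (9,2), (9,3), (9,6), (9,7).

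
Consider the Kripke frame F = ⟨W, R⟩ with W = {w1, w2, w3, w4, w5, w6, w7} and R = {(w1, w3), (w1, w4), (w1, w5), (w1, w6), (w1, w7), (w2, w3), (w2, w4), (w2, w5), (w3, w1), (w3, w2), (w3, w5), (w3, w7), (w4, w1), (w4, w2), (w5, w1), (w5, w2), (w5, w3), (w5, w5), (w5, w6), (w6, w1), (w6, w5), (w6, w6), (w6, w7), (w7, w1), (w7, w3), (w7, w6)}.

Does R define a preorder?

Reflexive: no — w1 is not related to itself.
Transitive: no — w1 R w3 and w3 R w2, but not w1 R w2.
So R is not a preorder.

No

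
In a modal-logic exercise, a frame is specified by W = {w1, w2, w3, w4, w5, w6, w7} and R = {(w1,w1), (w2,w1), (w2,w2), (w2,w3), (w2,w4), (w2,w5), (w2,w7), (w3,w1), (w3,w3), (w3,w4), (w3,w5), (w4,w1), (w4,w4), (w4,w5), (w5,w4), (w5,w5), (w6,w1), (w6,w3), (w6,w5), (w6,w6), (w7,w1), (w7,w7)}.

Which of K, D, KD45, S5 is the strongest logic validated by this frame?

Serial (axiom D): yes — every world has a successor (e.g. w1 R w1).
Euclidean (axiom 5): no — w2 R w1 and w2 R w3, but not w1 R w3.
Transitive (axiom 4): no — w5 R w4 and w4 R w1, but not w5 R w1.
Reflexive (axiom T): yes — every world is R-related to itself.
So F validates K, D; KD45 would additionally require R to be Euclidean and transitive. The strongest is D.

D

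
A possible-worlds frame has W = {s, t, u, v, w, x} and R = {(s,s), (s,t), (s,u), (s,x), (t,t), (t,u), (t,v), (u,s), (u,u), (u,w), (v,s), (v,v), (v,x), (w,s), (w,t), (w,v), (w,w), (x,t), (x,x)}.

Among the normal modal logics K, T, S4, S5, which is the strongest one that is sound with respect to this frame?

T

Reflexive (axiom T): yes — every world is R-related to itself.
Transitive (axiom 4): no — s R t and t R v, but not s R v.
Euclidean (axiom 5): no — s R t and s R x, but not t R x.
So F validates K, T; S4 would additionally require R to be transitive. The strongest is T.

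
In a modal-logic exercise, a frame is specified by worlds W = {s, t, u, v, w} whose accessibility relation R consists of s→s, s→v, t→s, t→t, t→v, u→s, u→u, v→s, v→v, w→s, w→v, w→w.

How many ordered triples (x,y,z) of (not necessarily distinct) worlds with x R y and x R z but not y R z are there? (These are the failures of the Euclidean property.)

5

Enumerating: (t,s,t), (t,v,t), (u,s,u), (w,s,w), (w,v,w).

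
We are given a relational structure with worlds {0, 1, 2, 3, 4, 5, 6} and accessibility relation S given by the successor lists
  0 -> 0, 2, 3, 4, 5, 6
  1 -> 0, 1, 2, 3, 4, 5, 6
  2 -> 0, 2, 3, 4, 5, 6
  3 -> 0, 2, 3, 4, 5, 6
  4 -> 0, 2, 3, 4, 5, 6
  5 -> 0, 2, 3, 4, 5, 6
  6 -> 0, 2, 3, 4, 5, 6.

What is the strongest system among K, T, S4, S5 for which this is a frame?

Reflexive (axiom T): yes — every world is S-related to itself.
Transitive (axiom 4): yes — every two-step S-path is closed by a direct edge.
Euclidean (axiom 5): no — 1 S 0 and 1 S 1, but not 0 S 1.
So F validates K, T, S4; S5 would additionally require S to be Euclidean. The strongest is S4.

S4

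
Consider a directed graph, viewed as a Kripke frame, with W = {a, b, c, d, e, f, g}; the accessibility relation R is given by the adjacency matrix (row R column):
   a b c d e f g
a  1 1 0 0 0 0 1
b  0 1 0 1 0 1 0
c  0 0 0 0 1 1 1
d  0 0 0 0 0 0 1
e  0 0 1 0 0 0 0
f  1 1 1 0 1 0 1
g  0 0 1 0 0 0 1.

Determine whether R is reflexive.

No

Reflexive: no — c is not related to itself.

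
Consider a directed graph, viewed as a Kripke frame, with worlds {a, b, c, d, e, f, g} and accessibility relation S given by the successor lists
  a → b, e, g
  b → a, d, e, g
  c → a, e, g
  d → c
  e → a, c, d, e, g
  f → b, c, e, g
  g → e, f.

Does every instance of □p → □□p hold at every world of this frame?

Axiom 4 corresponds to the accessibility relation being transitive.
Transitive: no — a S b and b S d, but not a S d.

No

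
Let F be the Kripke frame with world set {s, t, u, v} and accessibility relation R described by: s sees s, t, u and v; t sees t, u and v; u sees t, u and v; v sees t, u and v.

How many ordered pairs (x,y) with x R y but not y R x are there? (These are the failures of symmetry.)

3

Enumerating: (s,t), (s,u), (s,v).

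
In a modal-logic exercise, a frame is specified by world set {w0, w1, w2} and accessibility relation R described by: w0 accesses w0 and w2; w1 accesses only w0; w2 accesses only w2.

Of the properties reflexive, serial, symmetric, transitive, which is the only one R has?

serial

Reflexive: no — w1 is not related to itself.
Serial: yes — every world has a successor (e.g. w0 R w0).
Symmetric: no — w0 R w2 but not w2 R w0.
Transitive: no — w1 R w0 and w0 R w2, but not w1 R w2.
Only serial holds.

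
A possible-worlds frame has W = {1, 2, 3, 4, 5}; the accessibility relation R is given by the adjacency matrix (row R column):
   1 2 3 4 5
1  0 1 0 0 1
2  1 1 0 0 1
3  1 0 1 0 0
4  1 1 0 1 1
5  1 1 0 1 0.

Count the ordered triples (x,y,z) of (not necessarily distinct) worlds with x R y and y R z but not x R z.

9

Enumerating: (1,2,1), (1,5,1), (1,5,4), (2,5,4), (3,1,2), (3,1,5), (5,1,5), (5,2,5), (5,4,5).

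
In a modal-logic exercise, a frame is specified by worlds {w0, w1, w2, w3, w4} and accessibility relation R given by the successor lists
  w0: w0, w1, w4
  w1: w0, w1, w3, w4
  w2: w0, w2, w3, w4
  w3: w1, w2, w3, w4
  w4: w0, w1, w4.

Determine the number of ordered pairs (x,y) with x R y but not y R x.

Enumerating: (w2,w0), (w2,w4), (w3,w4).

3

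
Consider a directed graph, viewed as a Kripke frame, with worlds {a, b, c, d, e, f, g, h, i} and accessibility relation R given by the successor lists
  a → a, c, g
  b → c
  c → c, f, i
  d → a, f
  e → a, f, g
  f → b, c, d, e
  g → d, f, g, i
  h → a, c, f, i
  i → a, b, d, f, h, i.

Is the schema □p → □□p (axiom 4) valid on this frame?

No

Axiom 4 corresponds to the accessibility relation being transitive.
Transitive: no — a R c and c R f, but not a R f.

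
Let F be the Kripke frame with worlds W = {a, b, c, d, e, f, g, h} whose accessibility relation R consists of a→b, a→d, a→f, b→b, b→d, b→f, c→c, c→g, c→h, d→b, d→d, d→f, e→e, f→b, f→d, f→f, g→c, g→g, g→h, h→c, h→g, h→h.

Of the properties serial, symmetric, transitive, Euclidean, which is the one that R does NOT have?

Serial: yes — every world has a successor (e.g. a R b).
Symmetric: no — a R b but not b R a.
Transitive: yes — every two-step R-path is closed by a direct edge.
Euclidean: yes — any two successors of a common world are R-related.
Only symmetric fails.

symmetric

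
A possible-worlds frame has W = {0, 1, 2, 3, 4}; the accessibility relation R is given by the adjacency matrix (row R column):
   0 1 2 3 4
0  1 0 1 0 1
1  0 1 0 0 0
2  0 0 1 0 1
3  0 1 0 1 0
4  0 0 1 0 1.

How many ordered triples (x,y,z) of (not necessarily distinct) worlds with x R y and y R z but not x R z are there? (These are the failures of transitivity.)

R is transitive; there are no such tuples.

0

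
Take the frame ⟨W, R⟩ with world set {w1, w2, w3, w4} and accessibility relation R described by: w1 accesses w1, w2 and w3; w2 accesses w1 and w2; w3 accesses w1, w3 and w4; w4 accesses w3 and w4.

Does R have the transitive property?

Transitive: no — w1 R w3 and w3 R w4, but not w1 R w4.

No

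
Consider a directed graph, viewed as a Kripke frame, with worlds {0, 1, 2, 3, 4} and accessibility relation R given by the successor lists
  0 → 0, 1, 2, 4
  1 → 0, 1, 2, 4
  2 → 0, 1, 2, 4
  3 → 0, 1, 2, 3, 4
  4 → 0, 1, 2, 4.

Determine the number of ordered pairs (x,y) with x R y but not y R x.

4

Enumerating: (3,0), (3,1), (3,2), (3,4).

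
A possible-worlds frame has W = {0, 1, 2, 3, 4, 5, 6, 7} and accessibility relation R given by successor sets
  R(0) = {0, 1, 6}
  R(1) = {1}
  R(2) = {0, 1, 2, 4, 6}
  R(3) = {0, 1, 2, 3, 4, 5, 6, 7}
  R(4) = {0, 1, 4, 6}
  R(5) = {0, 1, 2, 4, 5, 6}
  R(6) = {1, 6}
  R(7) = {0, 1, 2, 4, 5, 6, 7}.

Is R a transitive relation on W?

Transitive: yes — every two-step R-path is closed by a direct edge.

Yes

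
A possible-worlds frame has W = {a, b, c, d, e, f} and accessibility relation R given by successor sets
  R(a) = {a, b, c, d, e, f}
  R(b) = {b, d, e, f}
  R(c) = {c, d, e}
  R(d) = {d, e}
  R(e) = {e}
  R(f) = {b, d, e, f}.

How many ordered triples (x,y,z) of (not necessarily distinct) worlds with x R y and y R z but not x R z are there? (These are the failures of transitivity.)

R is transitive; there are no such tuples.

0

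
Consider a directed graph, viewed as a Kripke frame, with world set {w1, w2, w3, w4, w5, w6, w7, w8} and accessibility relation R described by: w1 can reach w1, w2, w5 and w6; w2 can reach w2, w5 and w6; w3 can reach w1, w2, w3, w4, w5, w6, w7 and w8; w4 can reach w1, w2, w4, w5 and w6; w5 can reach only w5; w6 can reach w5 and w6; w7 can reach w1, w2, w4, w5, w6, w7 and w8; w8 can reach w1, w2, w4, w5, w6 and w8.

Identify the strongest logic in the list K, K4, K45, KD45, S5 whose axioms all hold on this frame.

Transitive (axiom 4): yes — every two-step R-path is closed by a direct edge.
Euclidean (axiom 5): no — w1 R w5 and w1 R w2, but not w5 R w2.
Serial (axiom D): yes — every world has a successor (e.g. w1 R w1).
Reflexive (axiom T): yes — every world is R-related to itself.
So F validates K, K4; K45 would additionally require R to be Euclidean. The strongest is K4.

K4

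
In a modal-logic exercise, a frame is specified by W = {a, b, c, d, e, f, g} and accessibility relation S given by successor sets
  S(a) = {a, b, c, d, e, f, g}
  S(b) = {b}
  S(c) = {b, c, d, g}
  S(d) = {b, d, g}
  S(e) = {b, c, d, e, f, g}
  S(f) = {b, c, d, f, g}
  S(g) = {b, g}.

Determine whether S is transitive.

Transitive: yes — every two-step S-path is closed by a direct edge.

Yes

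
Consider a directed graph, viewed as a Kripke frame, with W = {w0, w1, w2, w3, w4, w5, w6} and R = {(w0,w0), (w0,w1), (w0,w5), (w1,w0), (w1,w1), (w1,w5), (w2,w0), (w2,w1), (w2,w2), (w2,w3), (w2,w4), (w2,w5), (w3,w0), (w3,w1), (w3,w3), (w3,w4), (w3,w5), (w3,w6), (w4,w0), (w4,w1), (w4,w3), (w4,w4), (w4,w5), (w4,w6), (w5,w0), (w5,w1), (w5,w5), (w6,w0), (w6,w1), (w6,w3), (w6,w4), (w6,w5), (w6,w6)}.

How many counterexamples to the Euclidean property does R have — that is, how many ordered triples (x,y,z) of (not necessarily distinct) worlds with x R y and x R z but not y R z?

Enumerating: (w2,w0,w2), (w2,w0,w3), (w2,w0,w4), (w2,w1,w2), (w2,w1,w3), (w2,w1,w4), (w2,w3,w2), (w2,w4,w2), (w2,w5,w2), (w2,w5,w3), (w2,w5,w4), (w3,w0,w3), … and 26 more.
Total: 38.

38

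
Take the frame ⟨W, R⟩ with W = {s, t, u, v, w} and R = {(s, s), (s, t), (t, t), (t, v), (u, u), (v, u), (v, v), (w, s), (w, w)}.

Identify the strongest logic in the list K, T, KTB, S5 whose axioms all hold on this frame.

T

Reflexive (axiom T): yes — every world is R-related to itself.
Symmetric (axiom B): no — s R t but not t R s.
Euclidean (axiom 5): no — s R t and s R s, but not t R s.
So F validates K, T; KTB would additionally require R to be symmetric. The strongest is T.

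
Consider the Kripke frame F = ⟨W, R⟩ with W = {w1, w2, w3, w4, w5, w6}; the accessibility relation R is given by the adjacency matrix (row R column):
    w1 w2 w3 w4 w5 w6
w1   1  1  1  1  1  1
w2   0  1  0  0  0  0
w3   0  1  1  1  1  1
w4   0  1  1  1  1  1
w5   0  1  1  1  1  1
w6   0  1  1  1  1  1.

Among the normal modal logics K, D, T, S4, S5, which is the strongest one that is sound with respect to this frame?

S4

Serial (axiom D): yes — every world has a successor (e.g. w1 R w1).
Reflexive (axiom T): yes — every world is R-related to itself.
Transitive (axiom 4): yes — every two-step R-path is closed by a direct edge.
Euclidean (axiom 5): no — w1 R w2 and w1 R w3, but not w2 R w3.
So F validates K, D, T, S4; S5 would additionally require R to be Euclidean. The strongest is S4.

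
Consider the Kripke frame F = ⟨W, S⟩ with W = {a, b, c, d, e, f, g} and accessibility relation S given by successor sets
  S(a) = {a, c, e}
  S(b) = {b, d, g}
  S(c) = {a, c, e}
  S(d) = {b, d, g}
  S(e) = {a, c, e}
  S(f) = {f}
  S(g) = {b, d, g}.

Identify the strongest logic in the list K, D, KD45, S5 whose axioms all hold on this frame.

S5

Serial (axiom D): yes — every world has a successor (e.g. a S a).
Euclidean (axiom 5): yes — any two successors of a common world are S-related.
Transitive (axiom 4): yes — every two-step S-path is closed by a direct edge.
Reflexive (axiom T): yes — every world is S-related to itself.
So F validates K, D, KD45, S5. The strongest is S5.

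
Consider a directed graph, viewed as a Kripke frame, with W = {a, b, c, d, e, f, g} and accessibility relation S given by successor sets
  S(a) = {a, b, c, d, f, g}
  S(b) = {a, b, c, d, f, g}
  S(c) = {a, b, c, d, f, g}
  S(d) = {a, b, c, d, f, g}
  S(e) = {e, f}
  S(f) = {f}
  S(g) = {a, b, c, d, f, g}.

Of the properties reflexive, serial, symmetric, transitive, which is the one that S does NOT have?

Reflexive: yes — every world is S-related to itself.
Serial: yes — every world has a successor (e.g. a S a).
Symmetric: no — a S f but not f S a.
Transitive: yes — every two-step S-path is closed by a direct edge.
Only symmetric fails.

symmetric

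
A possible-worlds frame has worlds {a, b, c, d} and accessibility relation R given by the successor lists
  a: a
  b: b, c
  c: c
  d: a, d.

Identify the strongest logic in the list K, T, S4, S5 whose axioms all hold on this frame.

S4

Reflexive (axiom T): yes — every world is R-related to itself.
Transitive (axiom 4): yes — every two-step R-path is closed by a direct edge.
Euclidean (axiom 5): no — b R c and b R b, but not c R b.
So F validates K, T, S4; S5 would additionally require R to be Euclidean. The strongest is S4.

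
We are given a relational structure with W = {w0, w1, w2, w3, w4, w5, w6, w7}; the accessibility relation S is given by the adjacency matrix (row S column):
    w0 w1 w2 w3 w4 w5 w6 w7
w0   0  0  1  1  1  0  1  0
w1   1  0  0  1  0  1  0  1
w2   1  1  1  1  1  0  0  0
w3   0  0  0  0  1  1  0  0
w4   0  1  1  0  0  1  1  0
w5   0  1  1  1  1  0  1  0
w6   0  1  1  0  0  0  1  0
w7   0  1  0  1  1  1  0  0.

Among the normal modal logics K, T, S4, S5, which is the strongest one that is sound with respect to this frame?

Reflexive (axiom T): no — w0 is not related to itself.
Transitive (axiom 4): no — w0 S w2 and w2 S w1, but not w0 S w1.
Euclidean (axiom 5): no — w0 S w2 and w0 S w6, but not w2 S w6.
So F validates K; T would additionally require S to be reflexive. The strongest is K.

K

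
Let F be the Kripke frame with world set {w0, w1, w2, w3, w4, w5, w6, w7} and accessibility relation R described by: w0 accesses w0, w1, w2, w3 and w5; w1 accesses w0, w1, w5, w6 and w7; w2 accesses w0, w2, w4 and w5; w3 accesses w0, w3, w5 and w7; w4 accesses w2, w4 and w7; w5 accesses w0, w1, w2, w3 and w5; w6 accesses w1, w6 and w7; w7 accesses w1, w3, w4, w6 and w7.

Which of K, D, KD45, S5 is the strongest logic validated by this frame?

D

Serial (axiom D): yes — every world has a successor (e.g. w0 R w0).
Euclidean (axiom 5): no — w0 R w1 and w0 R w2, but not w1 R w2.
Transitive (axiom 4): no — w0 R w1 and w1 R w6, but not w0 R w6.
Reflexive (axiom T): yes — every world is R-related to itself.
So F validates K, D; KD45 would additionally require R to be Euclidean and transitive. The strongest is D.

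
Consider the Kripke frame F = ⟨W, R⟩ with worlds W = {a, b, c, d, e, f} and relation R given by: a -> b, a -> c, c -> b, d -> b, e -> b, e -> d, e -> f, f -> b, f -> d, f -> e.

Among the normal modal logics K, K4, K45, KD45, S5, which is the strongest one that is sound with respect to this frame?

Transitive (axiom 4): no — e R f and f R e, but not e R e.
Euclidean (axiom 5): no — a R b and a R c, but not b R c.
Serial (axiom D): no — b has no R-successor.
Reflexive (axiom T): no — a is not related to itself.
So F validates K; K4 would additionally require R to be transitive. The strongest is K.

K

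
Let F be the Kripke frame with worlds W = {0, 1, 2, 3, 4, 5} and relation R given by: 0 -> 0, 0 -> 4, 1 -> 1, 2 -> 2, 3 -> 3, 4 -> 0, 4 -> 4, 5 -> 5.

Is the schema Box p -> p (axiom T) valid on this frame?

Yes

The schema T characterises exactly the reflexive frames.
Reflexive: yes — every world is R-related to itself.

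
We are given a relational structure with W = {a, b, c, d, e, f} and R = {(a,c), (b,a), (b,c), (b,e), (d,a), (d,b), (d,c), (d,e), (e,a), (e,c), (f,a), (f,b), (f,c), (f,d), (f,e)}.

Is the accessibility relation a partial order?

No

Reflexive: no — a is not related to itself.
Transitive: yes — every two-step R-path is closed by a direct edge.
Antisymmetric: yes — no distinct pair is related both ways.
So R is not a partial order.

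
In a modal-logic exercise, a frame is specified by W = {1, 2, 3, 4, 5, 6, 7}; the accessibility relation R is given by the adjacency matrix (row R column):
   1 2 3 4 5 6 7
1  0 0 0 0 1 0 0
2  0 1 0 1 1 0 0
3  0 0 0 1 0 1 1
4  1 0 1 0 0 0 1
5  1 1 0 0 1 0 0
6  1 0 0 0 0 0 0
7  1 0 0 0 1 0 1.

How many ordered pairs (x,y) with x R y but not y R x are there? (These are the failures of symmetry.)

Enumerating: (2,4), (3,6), (3,7), (4,1), (4,7), (6,1), (7,1), (7,5).

8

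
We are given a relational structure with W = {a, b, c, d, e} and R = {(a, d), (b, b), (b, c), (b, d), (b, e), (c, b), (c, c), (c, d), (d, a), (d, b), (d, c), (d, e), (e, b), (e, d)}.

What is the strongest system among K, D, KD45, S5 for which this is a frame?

Serial (axiom D): yes — every world has a successor (e.g. a R d).
Euclidean (axiom 5): no — b R c and b R e, but not c R e.
Transitive (axiom 4): no — a R d and d R b, but not a R b.
Reflexive (axiom T): no — a is not related to itself.
So F validates K, D; KD45 would additionally require R to be Euclidean and transitive. The strongest is D.

D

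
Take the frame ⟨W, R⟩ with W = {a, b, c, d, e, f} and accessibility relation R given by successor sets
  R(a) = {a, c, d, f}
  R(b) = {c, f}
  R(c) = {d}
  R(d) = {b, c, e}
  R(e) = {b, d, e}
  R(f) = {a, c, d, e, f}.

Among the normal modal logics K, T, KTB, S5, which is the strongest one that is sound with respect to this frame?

Reflexive (axiom T): no — b is not related to itself.
Symmetric (axiom B): no — a R c but not c R a.
Euclidean (axiom 5): no — a R c and a R f, but not c R f.
So F validates K; T would additionally require R to be reflexive. The strongest is K.

K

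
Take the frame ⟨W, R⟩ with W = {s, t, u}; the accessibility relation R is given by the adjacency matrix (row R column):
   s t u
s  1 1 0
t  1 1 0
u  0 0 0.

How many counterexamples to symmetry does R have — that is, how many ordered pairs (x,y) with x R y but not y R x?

R is symmetric; there are no such tuples.

0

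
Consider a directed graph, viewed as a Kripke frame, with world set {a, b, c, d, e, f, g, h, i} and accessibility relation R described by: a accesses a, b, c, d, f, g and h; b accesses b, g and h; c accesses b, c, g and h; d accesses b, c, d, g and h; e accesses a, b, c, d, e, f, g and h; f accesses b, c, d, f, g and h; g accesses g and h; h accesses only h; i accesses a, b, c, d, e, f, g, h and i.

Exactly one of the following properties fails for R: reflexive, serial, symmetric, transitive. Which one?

symmetric

Reflexive: yes — every world is R-related to itself.
Serial: yes — every world has a successor (e.g. a R a).
Symmetric: no — a R b but not b R a.
Transitive: yes — every two-step R-path is closed by a direct edge.
Only symmetric fails.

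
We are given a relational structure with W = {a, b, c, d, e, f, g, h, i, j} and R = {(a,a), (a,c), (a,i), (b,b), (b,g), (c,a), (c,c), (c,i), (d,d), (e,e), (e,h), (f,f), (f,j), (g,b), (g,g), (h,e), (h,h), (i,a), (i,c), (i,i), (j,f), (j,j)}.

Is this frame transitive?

Transitive: yes — every two-step R-path is closed by a direct edge.

Yes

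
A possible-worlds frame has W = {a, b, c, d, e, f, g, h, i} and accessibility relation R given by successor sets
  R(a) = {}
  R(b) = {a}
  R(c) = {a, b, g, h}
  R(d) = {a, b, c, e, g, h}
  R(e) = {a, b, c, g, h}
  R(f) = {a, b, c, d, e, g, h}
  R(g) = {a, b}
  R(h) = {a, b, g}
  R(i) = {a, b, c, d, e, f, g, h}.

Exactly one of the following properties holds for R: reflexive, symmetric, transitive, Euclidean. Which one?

Reflexive: no — a is not related to itself.
Symmetric: no — b R a but not a R b.
Transitive: yes — every two-step R-path is closed by a direct edge.
Euclidean: no — c R a and c R b, but not a R b.
Only transitive holds.

transitive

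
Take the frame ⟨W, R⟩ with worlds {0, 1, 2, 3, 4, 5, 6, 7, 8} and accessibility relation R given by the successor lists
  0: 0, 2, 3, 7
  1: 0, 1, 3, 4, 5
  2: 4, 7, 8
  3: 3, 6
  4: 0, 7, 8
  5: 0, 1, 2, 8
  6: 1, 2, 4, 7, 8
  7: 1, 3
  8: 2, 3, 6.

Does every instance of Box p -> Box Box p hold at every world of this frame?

By correspondence theory, 4 is valid on a frame iff R is transitive.
Transitive: no — 0 R 2 and 2 R 4, but not 0 R 4.

No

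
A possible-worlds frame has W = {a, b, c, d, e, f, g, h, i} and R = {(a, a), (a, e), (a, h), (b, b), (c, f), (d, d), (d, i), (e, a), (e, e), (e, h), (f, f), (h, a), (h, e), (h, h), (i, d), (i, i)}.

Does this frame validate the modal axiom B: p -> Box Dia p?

Axiom B corresponds to the accessibility relation being symmetric.
Symmetric: no — c R f but not f R c.

No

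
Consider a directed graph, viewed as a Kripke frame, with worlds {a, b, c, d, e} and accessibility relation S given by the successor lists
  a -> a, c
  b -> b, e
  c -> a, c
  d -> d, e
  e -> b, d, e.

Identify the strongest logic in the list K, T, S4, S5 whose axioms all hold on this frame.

Reflexive (axiom T): yes — every world is S-related to itself.
Transitive (axiom 4): no — b S e and e S d, but not b S d.
Euclidean (axiom 5): no — e S b and e S d, but not b S d.
So F validates K, T; S4 would additionally require S to be transitive. The strongest is T.

T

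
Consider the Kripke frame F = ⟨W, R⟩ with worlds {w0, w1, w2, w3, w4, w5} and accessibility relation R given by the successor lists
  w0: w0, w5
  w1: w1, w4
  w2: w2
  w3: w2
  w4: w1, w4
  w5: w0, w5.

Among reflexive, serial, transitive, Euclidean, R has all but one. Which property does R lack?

Reflexive: no — w3 is not related to itself.
Serial: yes — every world has a successor (e.g. w0 R w0).
Transitive: yes — every two-step R-path is closed by a direct edge.
Euclidean: yes — any two successors of a common world are R-related.
Only reflexive fails.

reflexive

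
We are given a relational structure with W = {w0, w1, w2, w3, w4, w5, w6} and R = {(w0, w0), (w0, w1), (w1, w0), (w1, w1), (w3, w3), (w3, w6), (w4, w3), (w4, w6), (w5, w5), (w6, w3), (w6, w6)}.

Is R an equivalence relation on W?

Reflexive: no — w2 is not related to itself.
Symmetric: no — w4 R w3 but not w3 R w4.
Transitive: yes — every two-step R-path is closed by a direct edge.
So R is not an equivalence relation.

No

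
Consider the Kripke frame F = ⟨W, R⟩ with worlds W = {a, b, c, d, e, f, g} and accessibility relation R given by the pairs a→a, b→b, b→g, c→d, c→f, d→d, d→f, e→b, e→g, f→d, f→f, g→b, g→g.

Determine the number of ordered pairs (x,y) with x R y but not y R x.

Enumerating: (c,d), (c,f), (e,b), (e,g).

4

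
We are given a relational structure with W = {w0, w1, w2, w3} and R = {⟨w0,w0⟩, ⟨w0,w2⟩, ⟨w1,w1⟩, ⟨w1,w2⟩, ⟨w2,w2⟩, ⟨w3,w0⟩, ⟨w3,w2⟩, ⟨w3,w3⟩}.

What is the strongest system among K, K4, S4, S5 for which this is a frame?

S4

Transitive (axiom 4): yes — every two-step R-path is closed by a direct edge.
Reflexive (axiom T): yes — every world is R-related to itself.
Euclidean (axiom 5): no — w3 R w2 and w3 R w0, but not w2 R w0.
So F validates K, K4, S4; S5 would additionally require R to be Euclidean. The strongest is S4.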